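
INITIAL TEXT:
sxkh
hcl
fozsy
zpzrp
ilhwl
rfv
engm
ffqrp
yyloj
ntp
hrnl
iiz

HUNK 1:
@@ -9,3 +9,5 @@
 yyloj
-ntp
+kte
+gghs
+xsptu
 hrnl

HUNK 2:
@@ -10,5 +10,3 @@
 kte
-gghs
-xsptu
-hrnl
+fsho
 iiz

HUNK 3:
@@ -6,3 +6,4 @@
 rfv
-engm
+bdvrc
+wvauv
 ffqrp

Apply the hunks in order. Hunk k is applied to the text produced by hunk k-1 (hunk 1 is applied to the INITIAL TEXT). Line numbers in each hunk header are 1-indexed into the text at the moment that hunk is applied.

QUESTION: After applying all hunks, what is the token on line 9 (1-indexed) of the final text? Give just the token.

Hunk 1: at line 9 remove [ntp] add [kte,gghs,xsptu] -> 14 lines: sxkh hcl fozsy zpzrp ilhwl rfv engm ffqrp yyloj kte gghs xsptu hrnl iiz
Hunk 2: at line 10 remove [gghs,xsptu,hrnl] add [fsho] -> 12 lines: sxkh hcl fozsy zpzrp ilhwl rfv engm ffqrp yyloj kte fsho iiz
Hunk 3: at line 6 remove [engm] add [bdvrc,wvauv] -> 13 lines: sxkh hcl fozsy zpzrp ilhwl rfv bdvrc wvauv ffqrp yyloj kte fsho iiz
Final line 9: ffqrp

Answer: ffqrp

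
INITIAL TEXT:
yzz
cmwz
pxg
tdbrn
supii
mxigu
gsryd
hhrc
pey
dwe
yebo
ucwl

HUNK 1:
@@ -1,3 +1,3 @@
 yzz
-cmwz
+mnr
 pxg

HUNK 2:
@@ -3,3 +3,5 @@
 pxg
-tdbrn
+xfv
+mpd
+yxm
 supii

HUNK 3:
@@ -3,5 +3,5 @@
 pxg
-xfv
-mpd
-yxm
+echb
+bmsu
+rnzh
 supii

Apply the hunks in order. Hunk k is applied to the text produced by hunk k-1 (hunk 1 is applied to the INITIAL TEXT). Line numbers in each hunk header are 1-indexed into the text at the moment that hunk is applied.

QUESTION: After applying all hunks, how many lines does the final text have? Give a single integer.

Answer: 14

Derivation:
Hunk 1: at line 1 remove [cmwz] add [mnr] -> 12 lines: yzz mnr pxg tdbrn supii mxigu gsryd hhrc pey dwe yebo ucwl
Hunk 2: at line 3 remove [tdbrn] add [xfv,mpd,yxm] -> 14 lines: yzz mnr pxg xfv mpd yxm supii mxigu gsryd hhrc pey dwe yebo ucwl
Hunk 3: at line 3 remove [xfv,mpd,yxm] add [echb,bmsu,rnzh] -> 14 lines: yzz mnr pxg echb bmsu rnzh supii mxigu gsryd hhrc pey dwe yebo ucwl
Final line count: 14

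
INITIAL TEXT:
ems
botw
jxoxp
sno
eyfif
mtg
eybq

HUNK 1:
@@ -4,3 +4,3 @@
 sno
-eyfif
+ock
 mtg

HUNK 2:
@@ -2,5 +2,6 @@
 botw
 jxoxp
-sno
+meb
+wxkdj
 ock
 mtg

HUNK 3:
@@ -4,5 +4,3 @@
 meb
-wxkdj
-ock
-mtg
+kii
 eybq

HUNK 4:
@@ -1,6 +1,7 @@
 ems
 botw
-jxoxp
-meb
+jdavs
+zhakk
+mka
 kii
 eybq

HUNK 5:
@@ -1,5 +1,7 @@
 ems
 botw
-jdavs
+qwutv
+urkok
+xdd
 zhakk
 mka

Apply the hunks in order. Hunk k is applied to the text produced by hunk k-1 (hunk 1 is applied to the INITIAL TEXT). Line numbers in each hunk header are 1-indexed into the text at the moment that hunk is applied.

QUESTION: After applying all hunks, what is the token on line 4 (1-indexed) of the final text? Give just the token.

Hunk 1: at line 4 remove [eyfif] add [ock] -> 7 lines: ems botw jxoxp sno ock mtg eybq
Hunk 2: at line 2 remove [sno] add [meb,wxkdj] -> 8 lines: ems botw jxoxp meb wxkdj ock mtg eybq
Hunk 3: at line 4 remove [wxkdj,ock,mtg] add [kii] -> 6 lines: ems botw jxoxp meb kii eybq
Hunk 4: at line 1 remove [jxoxp,meb] add [jdavs,zhakk,mka] -> 7 lines: ems botw jdavs zhakk mka kii eybq
Hunk 5: at line 1 remove [jdavs] add [qwutv,urkok,xdd] -> 9 lines: ems botw qwutv urkok xdd zhakk mka kii eybq
Final line 4: urkok

Answer: urkok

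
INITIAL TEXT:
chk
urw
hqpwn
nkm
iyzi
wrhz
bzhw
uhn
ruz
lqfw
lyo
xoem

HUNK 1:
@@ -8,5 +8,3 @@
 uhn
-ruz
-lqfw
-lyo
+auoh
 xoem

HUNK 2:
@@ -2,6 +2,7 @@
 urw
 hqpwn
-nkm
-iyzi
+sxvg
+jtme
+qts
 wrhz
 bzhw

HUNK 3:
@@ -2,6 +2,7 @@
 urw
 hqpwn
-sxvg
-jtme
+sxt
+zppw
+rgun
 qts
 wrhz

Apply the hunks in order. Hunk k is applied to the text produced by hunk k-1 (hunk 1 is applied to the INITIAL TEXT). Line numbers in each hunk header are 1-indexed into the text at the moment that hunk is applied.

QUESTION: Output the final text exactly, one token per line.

Hunk 1: at line 8 remove [ruz,lqfw,lyo] add [auoh] -> 10 lines: chk urw hqpwn nkm iyzi wrhz bzhw uhn auoh xoem
Hunk 2: at line 2 remove [nkm,iyzi] add [sxvg,jtme,qts] -> 11 lines: chk urw hqpwn sxvg jtme qts wrhz bzhw uhn auoh xoem
Hunk 3: at line 2 remove [sxvg,jtme] add [sxt,zppw,rgun] -> 12 lines: chk urw hqpwn sxt zppw rgun qts wrhz bzhw uhn auoh xoem

Answer: chk
urw
hqpwn
sxt
zppw
rgun
qts
wrhz
bzhw
uhn
auoh
xoem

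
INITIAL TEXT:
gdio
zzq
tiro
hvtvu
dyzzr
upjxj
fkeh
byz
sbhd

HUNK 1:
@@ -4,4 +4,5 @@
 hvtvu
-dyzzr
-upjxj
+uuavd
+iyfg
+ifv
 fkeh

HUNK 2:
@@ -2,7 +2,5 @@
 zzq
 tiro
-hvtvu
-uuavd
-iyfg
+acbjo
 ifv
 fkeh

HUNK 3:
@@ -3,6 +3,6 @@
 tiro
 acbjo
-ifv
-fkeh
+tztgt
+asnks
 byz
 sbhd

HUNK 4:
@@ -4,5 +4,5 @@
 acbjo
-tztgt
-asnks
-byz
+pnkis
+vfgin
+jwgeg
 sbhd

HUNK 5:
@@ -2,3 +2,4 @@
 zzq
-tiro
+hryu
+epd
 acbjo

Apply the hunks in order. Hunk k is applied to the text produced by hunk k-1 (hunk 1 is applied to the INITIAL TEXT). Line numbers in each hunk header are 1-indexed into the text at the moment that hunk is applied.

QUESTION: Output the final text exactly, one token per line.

Answer: gdio
zzq
hryu
epd
acbjo
pnkis
vfgin
jwgeg
sbhd

Derivation:
Hunk 1: at line 4 remove [dyzzr,upjxj] add [uuavd,iyfg,ifv] -> 10 lines: gdio zzq tiro hvtvu uuavd iyfg ifv fkeh byz sbhd
Hunk 2: at line 2 remove [hvtvu,uuavd,iyfg] add [acbjo] -> 8 lines: gdio zzq tiro acbjo ifv fkeh byz sbhd
Hunk 3: at line 3 remove [ifv,fkeh] add [tztgt,asnks] -> 8 lines: gdio zzq tiro acbjo tztgt asnks byz sbhd
Hunk 4: at line 4 remove [tztgt,asnks,byz] add [pnkis,vfgin,jwgeg] -> 8 lines: gdio zzq tiro acbjo pnkis vfgin jwgeg sbhd
Hunk 5: at line 2 remove [tiro] add [hryu,epd] -> 9 lines: gdio zzq hryu epd acbjo pnkis vfgin jwgeg sbhd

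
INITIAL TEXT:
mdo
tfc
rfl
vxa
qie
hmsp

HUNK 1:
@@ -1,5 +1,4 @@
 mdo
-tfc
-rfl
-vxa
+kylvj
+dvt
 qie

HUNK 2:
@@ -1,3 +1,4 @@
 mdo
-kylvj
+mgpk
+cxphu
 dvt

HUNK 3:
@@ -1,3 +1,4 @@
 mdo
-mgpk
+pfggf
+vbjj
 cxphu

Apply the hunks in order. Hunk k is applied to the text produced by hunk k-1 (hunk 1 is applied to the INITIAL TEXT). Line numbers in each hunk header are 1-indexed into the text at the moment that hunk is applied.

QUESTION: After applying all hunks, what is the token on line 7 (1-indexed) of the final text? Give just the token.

Answer: hmsp

Derivation:
Hunk 1: at line 1 remove [tfc,rfl,vxa] add [kylvj,dvt] -> 5 lines: mdo kylvj dvt qie hmsp
Hunk 2: at line 1 remove [kylvj] add [mgpk,cxphu] -> 6 lines: mdo mgpk cxphu dvt qie hmsp
Hunk 3: at line 1 remove [mgpk] add [pfggf,vbjj] -> 7 lines: mdo pfggf vbjj cxphu dvt qie hmsp
Final line 7: hmsp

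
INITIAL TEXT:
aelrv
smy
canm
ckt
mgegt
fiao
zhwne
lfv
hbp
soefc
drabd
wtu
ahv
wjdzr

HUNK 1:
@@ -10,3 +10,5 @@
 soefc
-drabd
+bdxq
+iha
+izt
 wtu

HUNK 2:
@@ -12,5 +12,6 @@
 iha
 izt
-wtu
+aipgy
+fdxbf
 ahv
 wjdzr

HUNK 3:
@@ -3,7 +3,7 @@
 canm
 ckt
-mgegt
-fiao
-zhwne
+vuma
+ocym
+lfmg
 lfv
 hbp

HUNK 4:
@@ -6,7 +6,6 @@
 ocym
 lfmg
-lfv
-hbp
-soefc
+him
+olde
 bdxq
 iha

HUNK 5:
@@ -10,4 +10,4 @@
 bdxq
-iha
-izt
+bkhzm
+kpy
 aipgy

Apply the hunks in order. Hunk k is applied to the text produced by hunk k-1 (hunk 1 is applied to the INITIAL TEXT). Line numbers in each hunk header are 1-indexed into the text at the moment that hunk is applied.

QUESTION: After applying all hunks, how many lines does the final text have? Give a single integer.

Hunk 1: at line 10 remove [drabd] add [bdxq,iha,izt] -> 16 lines: aelrv smy canm ckt mgegt fiao zhwne lfv hbp soefc bdxq iha izt wtu ahv wjdzr
Hunk 2: at line 12 remove [wtu] add [aipgy,fdxbf] -> 17 lines: aelrv smy canm ckt mgegt fiao zhwne lfv hbp soefc bdxq iha izt aipgy fdxbf ahv wjdzr
Hunk 3: at line 3 remove [mgegt,fiao,zhwne] add [vuma,ocym,lfmg] -> 17 lines: aelrv smy canm ckt vuma ocym lfmg lfv hbp soefc bdxq iha izt aipgy fdxbf ahv wjdzr
Hunk 4: at line 6 remove [lfv,hbp,soefc] add [him,olde] -> 16 lines: aelrv smy canm ckt vuma ocym lfmg him olde bdxq iha izt aipgy fdxbf ahv wjdzr
Hunk 5: at line 10 remove [iha,izt] add [bkhzm,kpy] -> 16 lines: aelrv smy canm ckt vuma ocym lfmg him olde bdxq bkhzm kpy aipgy fdxbf ahv wjdzr
Final line count: 16

Answer: 16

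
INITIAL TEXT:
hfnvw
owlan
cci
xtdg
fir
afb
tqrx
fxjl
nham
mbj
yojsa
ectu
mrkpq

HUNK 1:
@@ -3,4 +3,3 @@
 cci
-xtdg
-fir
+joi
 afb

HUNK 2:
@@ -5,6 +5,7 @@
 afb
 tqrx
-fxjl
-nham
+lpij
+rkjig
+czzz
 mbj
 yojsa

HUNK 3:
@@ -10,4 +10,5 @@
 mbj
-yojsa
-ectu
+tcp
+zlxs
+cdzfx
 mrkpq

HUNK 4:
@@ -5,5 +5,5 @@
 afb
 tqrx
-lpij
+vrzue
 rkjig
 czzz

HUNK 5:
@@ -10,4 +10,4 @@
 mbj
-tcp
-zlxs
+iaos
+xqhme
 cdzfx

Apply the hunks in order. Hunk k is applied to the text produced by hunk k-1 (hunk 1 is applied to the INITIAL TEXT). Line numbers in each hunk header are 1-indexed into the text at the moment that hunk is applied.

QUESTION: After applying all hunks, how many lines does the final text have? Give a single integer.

Answer: 14

Derivation:
Hunk 1: at line 3 remove [xtdg,fir] add [joi] -> 12 lines: hfnvw owlan cci joi afb tqrx fxjl nham mbj yojsa ectu mrkpq
Hunk 2: at line 5 remove [fxjl,nham] add [lpij,rkjig,czzz] -> 13 lines: hfnvw owlan cci joi afb tqrx lpij rkjig czzz mbj yojsa ectu mrkpq
Hunk 3: at line 10 remove [yojsa,ectu] add [tcp,zlxs,cdzfx] -> 14 lines: hfnvw owlan cci joi afb tqrx lpij rkjig czzz mbj tcp zlxs cdzfx mrkpq
Hunk 4: at line 5 remove [lpij] add [vrzue] -> 14 lines: hfnvw owlan cci joi afb tqrx vrzue rkjig czzz mbj tcp zlxs cdzfx mrkpq
Hunk 5: at line 10 remove [tcp,zlxs] add [iaos,xqhme] -> 14 lines: hfnvw owlan cci joi afb tqrx vrzue rkjig czzz mbj iaos xqhme cdzfx mrkpq
Final line count: 14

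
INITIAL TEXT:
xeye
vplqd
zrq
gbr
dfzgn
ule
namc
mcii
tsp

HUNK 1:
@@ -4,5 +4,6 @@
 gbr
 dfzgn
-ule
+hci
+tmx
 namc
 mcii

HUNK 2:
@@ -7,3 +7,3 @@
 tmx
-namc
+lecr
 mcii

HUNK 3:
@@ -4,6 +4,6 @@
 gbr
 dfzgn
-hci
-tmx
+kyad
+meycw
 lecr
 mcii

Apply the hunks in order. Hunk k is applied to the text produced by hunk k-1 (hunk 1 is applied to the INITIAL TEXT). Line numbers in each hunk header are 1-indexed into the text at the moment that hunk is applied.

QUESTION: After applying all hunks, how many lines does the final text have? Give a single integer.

Answer: 10

Derivation:
Hunk 1: at line 4 remove [ule] add [hci,tmx] -> 10 lines: xeye vplqd zrq gbr dfzgn hci tmx namc mcii tsp
Hunk 2: at line 7 remove [namc] add [lecr] -> 10 lines: xeye vplqd zrq gbr dfzgn hci tmx lecr mcii tsp
Hunk 3: at line 4 remove [hci,tmx] add [kyad,meycw] -> 10 lines: xeye vplqd zrq gbr dfzgn kyad meycw lecr mcii tsp
Final line count: 10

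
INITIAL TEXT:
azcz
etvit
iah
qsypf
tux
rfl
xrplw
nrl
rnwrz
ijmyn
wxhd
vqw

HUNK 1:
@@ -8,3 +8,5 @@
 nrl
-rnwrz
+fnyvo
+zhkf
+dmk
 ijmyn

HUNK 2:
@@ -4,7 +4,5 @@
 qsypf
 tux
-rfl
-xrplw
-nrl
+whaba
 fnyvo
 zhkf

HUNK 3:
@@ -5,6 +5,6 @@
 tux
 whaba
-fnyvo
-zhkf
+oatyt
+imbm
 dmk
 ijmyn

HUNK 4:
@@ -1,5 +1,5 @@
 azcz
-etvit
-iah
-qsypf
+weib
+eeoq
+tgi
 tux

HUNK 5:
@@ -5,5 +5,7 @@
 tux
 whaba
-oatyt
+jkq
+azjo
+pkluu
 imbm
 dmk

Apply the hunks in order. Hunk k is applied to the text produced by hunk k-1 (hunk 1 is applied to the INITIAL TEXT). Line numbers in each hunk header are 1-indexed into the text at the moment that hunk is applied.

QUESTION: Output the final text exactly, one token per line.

Answer: azcz
weib
eeoq
tgi
tux
whaba
jkq
azjo
pkluu
imbm
dmk
ijmyn
wxhd
vqw

Derivation:
Hunk 1: at line 8 remove [rnwrz] add [fnyvo,zhkf,dmk] -> 14 lines: azcz etvit iah qsypf tux rfl xrplw nrl fnyvo zhkf dmk ijmyn wxhd vqw
Hunk 2: at line 4 remove [rfl,xrplw,nrl] add [whaba] -> 12 lines: azcz etvit iah qsypf tux whaba fnyvo zhkf dmk ijmyn wxhd vqw
Hunk 3: at line 5 remove [fnyvo,zhkf] add [oatyt,imbm] -> 12 lines: azcz etvit iah qsypf tux whaba oatyt imbm dmk ijmyn wxhd vqw
Hunk 4: at line 1 remove [etvit,iah,qsypf] add [weib,eeoq,tgi] -> 12 lines: azcz weib eeoq tgi tux whaba oatyt imbm dmk ijmyn wxhd vqw
Hunk 5: at line 5 remove [oatyt] add [jkq,azjo,pkluu] -> 14 lines: azcz weib eeoq tgi tux whaba jkq azjo pkluu imbm dmk ijmyn wxhd vqw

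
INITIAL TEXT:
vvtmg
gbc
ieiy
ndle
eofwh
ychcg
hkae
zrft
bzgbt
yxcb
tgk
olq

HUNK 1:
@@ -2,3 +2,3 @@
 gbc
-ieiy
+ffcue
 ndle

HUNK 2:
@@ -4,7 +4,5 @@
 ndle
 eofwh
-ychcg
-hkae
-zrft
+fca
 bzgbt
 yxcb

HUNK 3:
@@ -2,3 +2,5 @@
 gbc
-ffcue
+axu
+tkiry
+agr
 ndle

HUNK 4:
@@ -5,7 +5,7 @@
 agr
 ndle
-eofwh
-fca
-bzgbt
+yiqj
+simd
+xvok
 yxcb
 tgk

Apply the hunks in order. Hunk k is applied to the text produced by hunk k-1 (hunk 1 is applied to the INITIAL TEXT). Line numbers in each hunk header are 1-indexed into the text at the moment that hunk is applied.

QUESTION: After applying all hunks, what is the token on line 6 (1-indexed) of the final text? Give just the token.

Answer: ndle

Derivation:
Hunk 1: at line 2 remove [ieiy] add [ffcue] -> 12 lines: vvtmg gbc ffcue ndle eofwh ychcg hkae zrft bzgbt yxcb tgk olq
Hunk 2: at line 4 remove [ychcg,hkae,zrft] add [fca] -> 10 lines: vvtmg gbc ffcue ndle eofwh fca bzgbt yxcb tgk olq
Hunk 3: at line 2 remove [ffcue] add [axu,tkiry,agr] -> 12 lines: vvtmg gbc axu tkiry agr ndle eofwh fca bzgbt yxcb tgk olq
Hunk 4: at line 5 remove [eofwh,fca,bzgbt] add [yiqj,simd,xvok] -> 12 lines: vvtmg gbc axu tkiry agr ndle yiqj simd xvok yxcb tgk olq
Final line 6: ndle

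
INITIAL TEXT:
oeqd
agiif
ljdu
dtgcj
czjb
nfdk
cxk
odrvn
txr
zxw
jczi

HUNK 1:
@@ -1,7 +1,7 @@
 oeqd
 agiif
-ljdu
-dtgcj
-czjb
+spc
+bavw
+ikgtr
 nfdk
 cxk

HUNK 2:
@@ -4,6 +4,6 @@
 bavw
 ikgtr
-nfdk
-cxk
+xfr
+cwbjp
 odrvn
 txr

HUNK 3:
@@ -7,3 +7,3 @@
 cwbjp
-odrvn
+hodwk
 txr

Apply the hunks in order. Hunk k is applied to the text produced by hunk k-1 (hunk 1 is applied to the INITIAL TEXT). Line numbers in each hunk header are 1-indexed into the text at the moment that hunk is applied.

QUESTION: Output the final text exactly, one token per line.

Hunk 1: at line 1 remove [ljdu,dtgcj,czjb] add [spc,bavw,ikgtr] -> 11 lines: oeqd agiif spc bavw ikgtr nfdk cxk odrvn txr zxw jczi
Hunk 2: at line 4 remove [nfdk,cxk] add [xfr,cwbjp] -> 11 lines: oeqd agiif spc bavw ikgtr xfr cwbjp odrvn txr zxw jczi
Hunk 3: at line 7 remove [odrvn] add [hodwk] -> 11 lines: oeqd agiif spc bavw ikgtr xfr cwbjp hodwk txr zxw jczi

Answer: oeqd
agiif
spc
bavw
ikgtr
xfr
cwbjp
hodwk
txr
zxw
jczi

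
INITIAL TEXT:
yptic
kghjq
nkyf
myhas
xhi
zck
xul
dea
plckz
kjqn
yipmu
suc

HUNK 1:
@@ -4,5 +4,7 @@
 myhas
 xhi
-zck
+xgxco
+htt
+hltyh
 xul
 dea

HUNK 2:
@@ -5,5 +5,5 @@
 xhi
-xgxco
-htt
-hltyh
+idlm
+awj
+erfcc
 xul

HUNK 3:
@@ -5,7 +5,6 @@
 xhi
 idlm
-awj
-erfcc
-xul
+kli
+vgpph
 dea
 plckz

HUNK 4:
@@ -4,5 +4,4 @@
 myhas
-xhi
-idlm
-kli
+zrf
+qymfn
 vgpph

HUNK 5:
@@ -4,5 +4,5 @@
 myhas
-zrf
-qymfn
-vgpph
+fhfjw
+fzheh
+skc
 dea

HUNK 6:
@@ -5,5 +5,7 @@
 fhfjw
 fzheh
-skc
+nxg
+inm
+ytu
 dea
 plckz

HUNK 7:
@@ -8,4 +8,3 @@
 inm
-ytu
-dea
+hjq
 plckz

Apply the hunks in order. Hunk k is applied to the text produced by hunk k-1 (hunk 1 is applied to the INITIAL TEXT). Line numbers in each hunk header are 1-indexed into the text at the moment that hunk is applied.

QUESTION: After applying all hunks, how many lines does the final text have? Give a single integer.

Answer: 13

Derivation:
Hunk 1: at line 4 remove [zck] add [xgxco,htt,hltyh] -> 14 lines: yptic kghjq nkyf myhas xhi xgxco htt hltyh xul dea plckz kjqn yipmu suc
Hunk 2: at line 5 remove [xgxco,htt,hltyh] add [idlm,awj,erfcc] -> 14 lines: yptic kghjq nkyf myhas xhi idlm awj erfcc xul dea plckz kjqn yipmu suc
Hunk 3: at line 5 remove [awj,erfcc,xul] add [kli,vgpph] -> 13 lines: yptic kghjq nkyf myhas xhi idlm kli vgpph dea plckz kjqn yipmu suc
Hunk 4: at line 4 remove [xhi,idlm,kli] add [zrf,qymfn] -> 12 lines: yptic kghjq nkyf myhas zrf qymfn vgpph dea plckz kjqn yipmu suc
Hunk 5: at line 4 remove [zrf,qymfn,vgpph] add [fhfjw,fzheh,skc] -> 12 lines: yptic kghjq nkyf myhas fhfjw fzheh skc dea plckz kjqn yipmu suc
Hunk 6: at line 5 remove [skc] add [nxg,inm,ytu] -> 14 lines: yptic kghjq nkyf myhas fhfjw fzheh nxg inm ytu dea plckz kjqn yipmu suc
Hunk 7: at line 8 remove [ytu,dea] add [hjq] -> 13 lines: yptic kghjq nkyf myhas fhfjw fzheh nxg inm hjq plckz kjqn yipmu suc
Final line count: 13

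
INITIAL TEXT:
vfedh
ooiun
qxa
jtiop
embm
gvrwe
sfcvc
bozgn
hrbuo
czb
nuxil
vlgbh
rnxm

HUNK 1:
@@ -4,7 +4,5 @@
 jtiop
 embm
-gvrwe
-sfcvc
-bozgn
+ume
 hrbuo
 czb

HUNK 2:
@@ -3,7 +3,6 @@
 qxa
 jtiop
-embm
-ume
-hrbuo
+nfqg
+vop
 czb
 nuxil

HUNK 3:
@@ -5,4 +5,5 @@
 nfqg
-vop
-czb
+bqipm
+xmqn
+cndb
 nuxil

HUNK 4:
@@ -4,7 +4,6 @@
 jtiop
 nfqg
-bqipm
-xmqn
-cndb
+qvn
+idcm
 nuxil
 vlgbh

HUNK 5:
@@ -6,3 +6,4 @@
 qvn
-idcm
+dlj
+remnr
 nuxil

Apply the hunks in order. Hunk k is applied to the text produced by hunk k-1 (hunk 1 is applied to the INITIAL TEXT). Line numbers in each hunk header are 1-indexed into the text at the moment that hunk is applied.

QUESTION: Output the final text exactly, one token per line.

Answer: vfedh
ooiun
qxa
jtiop
nfqg
qvn
dlj
remnr
nuxil
vlgbh
rnxm

Derivation:
Hunk 1: at line 4 remove [gvrwe,sfcvc,bozgn] add [ume] -> 11 lines: vfedh ooiun qxa jtiop embm ume hrbuo czb nuxil vlgbh rnxm
Hunk 2: at line 3 remove [embm,ume,hrbuo] add [nfqg,vop] -> 10 lines: vfedh ooiun qxa jtiop nfqg vop czb nuxil vlgbh rnxm
Hunk 3: at line 5 remove [vop,czb] add [bqipm,xmqn,cndb] -> 11 lines: vfedh ooiun qxa jtiop nfqg bqipm xmqn cndb nuxil vlgbh rnxm
Hunk 4: at line 4 remove [bqipm,xmqn,cndb] add [qvn,idcm] -> 10 lines: vfedh ooiun qxa jtiop nfqg qvn idcm nuxil vlgbh rnxm
Hunk 5: at line 6 remove [idcm] add [dlj,remnr] -> 11 lines: vfedh ooiun qxa jtiop nfqg qvn dlj remnr nuxil vlgbh rnxm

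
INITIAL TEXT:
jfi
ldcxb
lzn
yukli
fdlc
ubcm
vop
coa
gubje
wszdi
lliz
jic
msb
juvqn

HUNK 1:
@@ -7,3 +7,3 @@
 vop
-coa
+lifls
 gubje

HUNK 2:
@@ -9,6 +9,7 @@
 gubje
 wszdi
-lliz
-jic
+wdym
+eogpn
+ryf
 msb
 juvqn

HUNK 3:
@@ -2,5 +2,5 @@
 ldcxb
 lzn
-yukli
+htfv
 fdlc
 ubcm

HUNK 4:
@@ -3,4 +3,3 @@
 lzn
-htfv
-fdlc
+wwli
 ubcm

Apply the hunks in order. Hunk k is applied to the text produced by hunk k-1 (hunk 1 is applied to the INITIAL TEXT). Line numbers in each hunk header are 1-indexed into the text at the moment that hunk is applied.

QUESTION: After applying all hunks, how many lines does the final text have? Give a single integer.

Hunk 1: at line 7 remove [coa] add [lifls] -> 14 lines: jfi ldcxb lzn yukli fdlc ubcm vop lifls gubje wszdi lliz jic msb juvqn
Hunk 2: at line 9 remove [lliz,jic] add [wdym,eogpn,ryf] -> 15 lines: jfi ldcxb lzn yukli fdlc ubcm vop lifls gubje wszdi wdym eogpn ryf msb juvqn
Hunk 3: at line 2 remove [yukli] add [htfv] -> 15 lines: jfi ldcxb lzn htfv fdlc ubcm vop lifls gubje wszdi wdym eogpn ryf msb juvqn
Hunk 4: at line 3 remove [htfv,fdlc] add [wwli] -> 14 lines: jfi ldcxb lzn wwli ubcm vop lifls gubje wszdi wdym eogpn ryf msb juvqn
Final line count: 14

Answer: 14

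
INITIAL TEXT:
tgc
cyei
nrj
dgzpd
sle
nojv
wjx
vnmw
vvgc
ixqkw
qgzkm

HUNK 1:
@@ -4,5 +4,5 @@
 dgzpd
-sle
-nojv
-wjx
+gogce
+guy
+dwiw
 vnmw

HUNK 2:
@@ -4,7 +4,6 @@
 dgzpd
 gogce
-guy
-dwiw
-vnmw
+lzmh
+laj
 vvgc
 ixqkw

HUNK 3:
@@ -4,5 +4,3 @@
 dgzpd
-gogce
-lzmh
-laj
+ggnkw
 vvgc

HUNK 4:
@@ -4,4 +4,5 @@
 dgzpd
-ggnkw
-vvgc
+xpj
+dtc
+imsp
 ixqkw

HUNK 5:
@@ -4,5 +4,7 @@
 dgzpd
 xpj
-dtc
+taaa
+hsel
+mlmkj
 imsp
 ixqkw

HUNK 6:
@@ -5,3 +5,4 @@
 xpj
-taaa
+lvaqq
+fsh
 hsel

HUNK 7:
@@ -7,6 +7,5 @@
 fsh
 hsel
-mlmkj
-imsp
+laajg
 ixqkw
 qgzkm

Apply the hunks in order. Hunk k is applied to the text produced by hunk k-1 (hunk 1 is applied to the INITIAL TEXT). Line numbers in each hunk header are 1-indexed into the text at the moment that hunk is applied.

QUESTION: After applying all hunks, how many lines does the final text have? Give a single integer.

Hunk 1: at line 4 remove [sle,nojv,wjx] add [gogce,guy,dwiw] -> 11 lines: tgc cyei nrj dgzpd gogce guy dwiw vnmw vvgc ixqkw qgzkm
Hunk 2: at line 4 remove [guy,dwiw,vnmw] add [lzmh,laj] -> 10 lines: tgc cyei nrj dgzpd gogce lzmh laj vvgc ixqkw qgzkm
Hunk 3: at line 4 remove [gogce,lzmh,laj] add [ggnkw] -> 8 lines: tgc cyei nrj dgzpd ggnkw vvgc ixqkw qgzkm
Hunk 4: at line 4 remove [ggnkw,vvgc] add [xpj,dtc,imsp] -> 9 lines: tgc cyei nrj dgzpd xpj dtc imsp ixqkw qgzkm
Hunk 5: at line 4 remove [dtc] add [taaa,hsel,mlmkj] -> 11 lines: tgc cyei nrj dgzpd xpj taaa hsel mlmkj imsp ixqkw qgzkm
Hunk 6: at line 5 remove [taaa] add [lvaqq,fsh] -> 12 lines: tgc cyei nrj dgzpd xpj lvaqq fsh hsel mlmkj imsp ixqkw qgzkm
Hunk 7: at line 7 remove [mlmkj,imsp] add [laajg] -> 11 lines: tgc cyei nrj dgzpd xpj lvaqq fsh hsel laajg ixqkw qgzkm
Final line count: 11

Answer: 11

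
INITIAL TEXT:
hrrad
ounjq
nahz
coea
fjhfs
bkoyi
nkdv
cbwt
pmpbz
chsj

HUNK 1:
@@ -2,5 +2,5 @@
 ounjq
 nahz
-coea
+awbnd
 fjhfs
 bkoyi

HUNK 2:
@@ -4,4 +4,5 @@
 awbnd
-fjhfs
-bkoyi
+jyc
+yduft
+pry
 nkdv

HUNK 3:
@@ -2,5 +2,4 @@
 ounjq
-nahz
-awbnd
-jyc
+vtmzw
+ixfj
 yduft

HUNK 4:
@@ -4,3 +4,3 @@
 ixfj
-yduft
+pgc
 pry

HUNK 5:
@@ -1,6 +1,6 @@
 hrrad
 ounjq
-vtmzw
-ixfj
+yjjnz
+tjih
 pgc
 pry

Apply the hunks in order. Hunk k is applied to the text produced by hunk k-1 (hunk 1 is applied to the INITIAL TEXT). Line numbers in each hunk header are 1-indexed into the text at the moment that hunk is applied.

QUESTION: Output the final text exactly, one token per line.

Answer: hrrad
ounjq
yjjnz
tjih
pgc
pry
nkdv
cbwt
pmpbz
chsj

Derivation:
Hunk 1: at line 2 remove [coea] add [awbnd] -> 10 lines: hrrad ounjq nahz awbnd fjhfs bkoyi nkdv cbwt pmpbz chsj
Hunk 2: at line 4 remove [fjhfs,bkoyi] add [jyc,yduft,pry] -> 11 lines: hrrad ounjq nahz awbnd jyc yduft pry nkdv cbwt pmpbz chsj
Hunk 3: at line 2 remove [nahz,awbnd,jyc] add [vtmzw,ixfj] -> 10 lines: hrrad ounjq vtmzw ixfj yduft pry nkdv cbwt pmpbz chsj
Hunk 4: at line 4 remove [yduft] add [pgc] -> 10 lines: hrrad ounjq vtmzw ixfj pgc pry nkdv cbwt pmpbz chsj
Hunk 5: at line 1 remove [vtmzw,ixfj] add [yjjnz,tjih] -> 10 lines: hrrad ounjq yjjnz tjih pgc pry nkdv cbwt pmpbz chsj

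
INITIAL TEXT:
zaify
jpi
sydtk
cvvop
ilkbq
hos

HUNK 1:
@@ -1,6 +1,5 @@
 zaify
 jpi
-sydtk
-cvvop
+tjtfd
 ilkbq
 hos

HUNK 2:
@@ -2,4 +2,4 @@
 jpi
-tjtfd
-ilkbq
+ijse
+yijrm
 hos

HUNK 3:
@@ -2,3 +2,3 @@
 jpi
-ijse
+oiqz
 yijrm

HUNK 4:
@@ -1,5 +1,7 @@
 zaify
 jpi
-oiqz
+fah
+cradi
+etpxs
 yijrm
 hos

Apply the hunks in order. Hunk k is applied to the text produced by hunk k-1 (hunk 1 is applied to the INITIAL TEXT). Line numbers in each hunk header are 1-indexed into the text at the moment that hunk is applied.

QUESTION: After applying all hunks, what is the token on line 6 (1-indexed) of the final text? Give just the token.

Hunk 1: at line 1 remove [sydtk,cvvop] add [tjtfd] -> 5 lines: zaify jpi tjtfd ilkbq hos
Hunk 2: at line 2 remove [tjtfd,ilkbq] add [ijse,yijrm] -> 5 lines: zaify jpi ijse yijrm hos
Hunk 3: at line 2 remove [ijse] add [oiqz] -> 5 lines: zaify jpi oiqz yijrm hos
Hunk 4: at line 1 remove [oiqz] add [fah,cradi,etpxs] -> 7 lines: zaify jpi fah cradi etpxs yijrm hos
Final line 6: yijrm

Answer: yijrm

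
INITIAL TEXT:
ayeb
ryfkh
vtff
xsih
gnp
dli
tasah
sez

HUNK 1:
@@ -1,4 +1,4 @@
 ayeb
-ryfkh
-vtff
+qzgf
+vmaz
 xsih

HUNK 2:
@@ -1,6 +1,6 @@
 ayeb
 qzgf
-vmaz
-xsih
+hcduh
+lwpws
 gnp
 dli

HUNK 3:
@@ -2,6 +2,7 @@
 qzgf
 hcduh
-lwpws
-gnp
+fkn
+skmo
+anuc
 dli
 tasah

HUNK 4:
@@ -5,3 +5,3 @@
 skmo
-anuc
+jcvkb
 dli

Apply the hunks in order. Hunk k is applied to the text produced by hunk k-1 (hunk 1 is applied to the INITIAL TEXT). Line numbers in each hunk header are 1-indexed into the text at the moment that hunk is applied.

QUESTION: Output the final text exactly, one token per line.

Hunk 1: at line 1 remove [ryfkh,vtff] add [qzgf,vmaz] -> 8 lines: ayeb qzgf vmaz xsih gnp dli tasah sez
Hunk 2: at line 1 remove [vmaz,xsih] add [hcduh,lwpws] -> 8 lines: ayeb qzgf hcduh lwpws gnp dli tasah sez
Hunk 3: at line 2 remove [lwpws,gnp] add [fkn,skmo,anuc] -> 9 lines: ayeb qzgf hcduh fkn skmo anuc dli tasah sez
Hunk 4: at line 5 remove [anuc] add [jcvkb] -> 9 lines: ayeb qzgf hcduh fkn skmo jcvkb dli tasah sez

Answer: ayeb
qzgf
hcduh
fkn
skmo
jcvkb
dli
tasah
sez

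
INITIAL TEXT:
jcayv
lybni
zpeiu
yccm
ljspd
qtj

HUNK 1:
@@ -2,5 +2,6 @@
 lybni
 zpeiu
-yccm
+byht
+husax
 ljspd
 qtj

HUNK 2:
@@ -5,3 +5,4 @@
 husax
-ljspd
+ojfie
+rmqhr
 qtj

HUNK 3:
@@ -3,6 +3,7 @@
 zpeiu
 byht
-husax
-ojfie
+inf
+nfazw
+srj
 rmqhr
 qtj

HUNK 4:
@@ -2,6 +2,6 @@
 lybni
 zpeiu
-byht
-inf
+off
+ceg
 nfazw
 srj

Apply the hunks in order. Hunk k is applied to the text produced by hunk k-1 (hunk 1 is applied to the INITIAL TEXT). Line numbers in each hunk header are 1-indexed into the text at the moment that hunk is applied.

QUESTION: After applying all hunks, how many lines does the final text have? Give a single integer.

Hunk 1: at line 2 remove [yccm] add [byht,husax] -> 7 lines: jcayv lybni zpeiu byht husax ljspd qtj
Hunk 2: at line 5 remove [ljspd] add [ojfie,rmqhr] -> 8 lines: jcayv lybni zpeiu byht husax ojfie rmqhr qtj
Hunk 3: at line 3 remove [husax,ojfie] add [inf,nfazw,srj] -> 9 lines: jcayv lybni zpeiu byht inf nfazw srj rmqhr qtj
Hunk 4: at line 2 remove [byht,inf] add [off,ceg] -> 9 lines: jcayv lybni zpeiu off ceg nfazw srj rmqhr qtj
Final line count: 9

Answer: 9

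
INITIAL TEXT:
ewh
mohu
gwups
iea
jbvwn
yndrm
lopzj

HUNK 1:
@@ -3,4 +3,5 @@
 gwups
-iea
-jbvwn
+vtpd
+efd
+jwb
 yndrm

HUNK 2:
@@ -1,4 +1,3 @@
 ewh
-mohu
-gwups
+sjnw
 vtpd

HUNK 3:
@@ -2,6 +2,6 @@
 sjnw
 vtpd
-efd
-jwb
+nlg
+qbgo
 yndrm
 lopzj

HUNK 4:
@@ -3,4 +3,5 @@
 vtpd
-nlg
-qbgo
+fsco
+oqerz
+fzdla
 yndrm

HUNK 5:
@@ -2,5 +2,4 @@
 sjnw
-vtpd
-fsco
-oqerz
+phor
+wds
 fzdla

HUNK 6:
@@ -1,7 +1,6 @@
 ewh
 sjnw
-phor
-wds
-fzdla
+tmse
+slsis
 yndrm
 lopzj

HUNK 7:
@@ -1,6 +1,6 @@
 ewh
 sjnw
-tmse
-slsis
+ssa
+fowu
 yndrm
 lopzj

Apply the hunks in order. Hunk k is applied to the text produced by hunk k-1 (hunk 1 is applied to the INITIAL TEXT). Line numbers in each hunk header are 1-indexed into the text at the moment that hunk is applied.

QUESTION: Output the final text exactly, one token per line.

Answer: ewh
sjnw
ssa
fowu
yndrm
lopzj

Derivation:
Hunk 1: at line 3 remove [iea,jbvwn] add [vtpd,efd,jwb] -> 8 lines: ewh mohu gwups vtpd efd jwb yndrm lopzj
Hunk 2: at line 1 remove [mohu,gwups] add [sjnw] -> 7 lines: ewh sjnw vtpd efd jwb yndrm lopzj
Hunk 3: at line 2 remove [efd,jwb] add [nlg,qbgo] -> 7 lines: ewh sjnw vtpd nlg qbgo yndrm lopzj
Hunk 4: at line 3 remove [nlg,qbgo] add [fsco,oqerz,fzdla] -> 8 lines: ewh sjnw vtpd fsco oqerz fzdla yndrm lopzj
Hunk 5: at line 2 remove [vtpd,fsco,oqerz] add [phor,wds] -> 7 lines: ewh sjnw phor wds fzdla yndrm lopzj
Hunk 6: at line 1 remove [phor,wds,fzdla] add [tmse,slsis] -> 6 lines: ewh sjnw tmse slsis yndrm lopzj
Hunk 7: at line 1 remove [tmse,slsis] add [ssa,fowu] -> 6 lines: ewh sjnw ssa fowu yndrm lopzj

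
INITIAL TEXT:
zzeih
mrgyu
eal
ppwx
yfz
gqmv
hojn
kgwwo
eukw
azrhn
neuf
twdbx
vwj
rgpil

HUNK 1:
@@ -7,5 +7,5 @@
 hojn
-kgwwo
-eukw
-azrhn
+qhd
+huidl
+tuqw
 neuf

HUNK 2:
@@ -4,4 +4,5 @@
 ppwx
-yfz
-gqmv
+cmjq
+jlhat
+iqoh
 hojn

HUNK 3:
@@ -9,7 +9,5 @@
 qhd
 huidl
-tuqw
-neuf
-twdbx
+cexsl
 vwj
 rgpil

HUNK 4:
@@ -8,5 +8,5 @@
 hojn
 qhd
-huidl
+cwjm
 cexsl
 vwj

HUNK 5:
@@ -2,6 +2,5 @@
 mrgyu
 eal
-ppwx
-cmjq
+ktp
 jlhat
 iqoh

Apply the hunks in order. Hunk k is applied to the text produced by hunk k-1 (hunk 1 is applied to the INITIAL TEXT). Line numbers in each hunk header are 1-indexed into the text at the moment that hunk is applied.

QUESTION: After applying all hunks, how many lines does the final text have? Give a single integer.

Hunk 1: at line 7 remove [kgwwo,eukw,azrhn] add [qhd,huidl,tuqw] -> 14 lines: zzeih mrgyu eal ppwx yfz gqmv hojn qhd huidl tuqw neuf twdbx vwj rgpil
Hunk 2: at line 4 remove [yfz,gqmv] add [cmjq,jlhat,iqoh] -> 15 lines: zzeih mrgyu eal ppwx cmjq jlhat iqoh hojn qhd huidl tuqw neuf twdbx vwj rgpil
Hunk 3: at line 9 remove [tuqw,neuf,twdbx] add [cexsl] -> 13 lines: zzeih mrgyu eal ppwx cmjq jlhat iqoh hojn qhd huidl cexsl vwj rgpil
Hunk 4: at line 8 remove [huidl] add [cwjm] -> 13 lines: zzeih mrgyu eal ppwx cmjq jlhat iqoh hojn qhd cwjm cexsl vwj rgpil
Hunk 5: at line 2 remove [ppwx,cmjq] add [ktp] -> 12 lines: zzeih mrgyu eal ktp jlhat iqoh hojn qhd cwjm cexsl vwj rgpil
Final line count: 12

Answer: 12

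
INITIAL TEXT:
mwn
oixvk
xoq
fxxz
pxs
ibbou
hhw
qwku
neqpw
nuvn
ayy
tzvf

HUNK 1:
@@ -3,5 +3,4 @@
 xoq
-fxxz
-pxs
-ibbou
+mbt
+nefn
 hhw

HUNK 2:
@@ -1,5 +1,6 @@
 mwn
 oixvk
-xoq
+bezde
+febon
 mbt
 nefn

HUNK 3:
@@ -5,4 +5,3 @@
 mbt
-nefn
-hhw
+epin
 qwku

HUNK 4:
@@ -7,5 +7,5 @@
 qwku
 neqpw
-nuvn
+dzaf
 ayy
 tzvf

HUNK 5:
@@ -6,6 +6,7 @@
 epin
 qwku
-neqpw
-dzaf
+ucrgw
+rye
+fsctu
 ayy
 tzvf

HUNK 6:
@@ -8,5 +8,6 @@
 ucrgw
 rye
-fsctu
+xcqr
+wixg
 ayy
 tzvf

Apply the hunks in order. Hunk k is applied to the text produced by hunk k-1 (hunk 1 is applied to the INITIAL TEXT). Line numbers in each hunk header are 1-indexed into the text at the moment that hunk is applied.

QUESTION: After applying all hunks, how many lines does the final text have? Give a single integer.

Answer: 13

Derivation:
Hunk 1: at line 3 remove [fxxz,pxs,ibbou] add [mbt,nefn] -> 11 lines: mwn oixvk xoq mbt nefn hhw qwku neqpw nuvn ayy tzvf
Hunk 2: at line 1 remove [xoq] add [bezde,febon] -> 12 lines: mwn oixvk bezde febon mbt nefn hhw qwku neqpw nuvn ayy tzvf
Hunk 3: at line 5 remove [nefn,hhw] add [epin] -> 11 lines: mwn oixvk bezde febon mbt epin qwku neqpw nuvn ayy tzvf
Hunk 4: at line 7 remove [nuvn] add [dzaf] -> 11 lines: mwn oixvk bezde febon mbt epin qwku neqpw dzaf ayy tzvf
Hunk 5: at line 6 remove [neqpw,dzaf] add [ucrgw,rye,fsctu] -> 12 lines: mwn oixvk bezde febon mbt epin qwku ucrgw rye fsctu ayy tzvf
Hunk 6: at line 8 remove [fsctu] add [xcqr,wixg] -> 13 lines: mwn oixvk bezde febon mbt epin qwku ucrgw rye xcqr wixg ayy tzvf
Final line count: 13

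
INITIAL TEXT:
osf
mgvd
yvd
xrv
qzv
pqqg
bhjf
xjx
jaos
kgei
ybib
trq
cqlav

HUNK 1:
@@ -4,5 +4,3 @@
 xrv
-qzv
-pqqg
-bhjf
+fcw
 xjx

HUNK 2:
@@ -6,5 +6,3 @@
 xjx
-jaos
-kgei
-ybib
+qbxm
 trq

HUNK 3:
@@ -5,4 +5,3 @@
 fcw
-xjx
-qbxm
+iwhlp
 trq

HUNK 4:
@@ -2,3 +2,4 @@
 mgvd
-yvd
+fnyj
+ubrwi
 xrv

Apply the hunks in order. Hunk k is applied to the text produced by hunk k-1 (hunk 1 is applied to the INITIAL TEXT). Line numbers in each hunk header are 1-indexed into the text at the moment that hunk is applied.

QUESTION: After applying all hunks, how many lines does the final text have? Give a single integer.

Answer: 9

Derivation:
Hunk 1: at line 4 remove [qzv,pqqg,bhjf] add [fcw] -> 11 lines: osf mgvd yvd xrv fcw xjx jaos kgei ybib trq cqlav
Hunk 2: at line 6 remove [jaos,kgei,ybib] add [qbxm] -> 9 lines: osf mgvd yvd xrv fcw xjx qbxm trq cqlav
Hunk 3: at line 5 remove [xjx,qbxm] add [iwhlp] -> 8 lines: osf mgvd yvd xrv fcw iwhlp trq cqlav
Hunk 4: at line 2 remove [yvd] add [fnyj,ubrwi] -> 9 lines: osf mgvd fnyj ubrwi xrv fcw iwhlp trq cqlav
Final line count: 9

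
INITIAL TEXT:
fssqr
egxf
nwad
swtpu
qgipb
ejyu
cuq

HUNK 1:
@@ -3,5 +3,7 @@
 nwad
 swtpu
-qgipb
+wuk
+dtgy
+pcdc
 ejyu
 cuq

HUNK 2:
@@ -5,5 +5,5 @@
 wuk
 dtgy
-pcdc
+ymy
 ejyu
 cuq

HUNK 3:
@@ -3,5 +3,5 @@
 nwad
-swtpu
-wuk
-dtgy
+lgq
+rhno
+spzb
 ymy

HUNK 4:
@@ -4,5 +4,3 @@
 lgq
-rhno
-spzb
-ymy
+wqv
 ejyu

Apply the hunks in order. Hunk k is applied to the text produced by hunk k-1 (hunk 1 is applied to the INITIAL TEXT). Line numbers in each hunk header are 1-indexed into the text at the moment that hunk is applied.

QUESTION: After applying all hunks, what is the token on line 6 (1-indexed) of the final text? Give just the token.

Hunk 1: at line 3 remove [qgipb] add [wuk,dtgy,pcdc] -> 9 lines: fssqr egxf nwad swtpu wuk dtgy pcdc ejyu cuq
Hunk 2: at line 5 remove [pcdc] add [ymy] -> 9 lines: fssqr egxf nwad swtpu wuk dtgy ymy ejyu cuq
Hunk 3: at line 3 remove [swtpu,wuk,dtgy] add [lgq,rhno,spzb] -> 9 lines: fssqr egxf nwad lgq rhno spzb ymy ejyu cuq
Hunk 4: at line 4 remove [rhno,spzb,ymy] add [wqv] -> 7 lines: fssqr egxf nwad lgq wqv ejyu cuq
Final line 6: ejyu

Answer: ejyu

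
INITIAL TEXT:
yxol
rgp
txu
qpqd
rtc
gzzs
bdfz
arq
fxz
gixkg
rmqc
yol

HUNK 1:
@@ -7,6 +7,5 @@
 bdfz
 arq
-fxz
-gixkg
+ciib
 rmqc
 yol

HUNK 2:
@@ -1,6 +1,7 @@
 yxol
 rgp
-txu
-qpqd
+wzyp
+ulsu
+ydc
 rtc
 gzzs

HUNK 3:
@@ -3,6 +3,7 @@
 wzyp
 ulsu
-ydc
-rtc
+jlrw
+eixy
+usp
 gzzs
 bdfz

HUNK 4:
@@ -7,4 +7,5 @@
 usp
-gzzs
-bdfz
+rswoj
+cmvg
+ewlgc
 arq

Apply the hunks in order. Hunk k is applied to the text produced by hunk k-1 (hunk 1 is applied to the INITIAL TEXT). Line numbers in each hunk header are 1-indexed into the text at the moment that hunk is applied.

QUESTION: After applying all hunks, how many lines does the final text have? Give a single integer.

Answer: 14

Derivation:
Hunk 1: at line 7 remove [fxz,gixkg] add [ciib] -> 11 lines: yxol rgp txu qpqd rtc gzzs bdfz arq ciib rmqc yol
Hunk 2: at line 1 remove [txu,qpqd] add [wzyp,ulsu,ydc] -> 12 lines: yxol rgp wzyp ulsu ydc rtc gzzs bdfz arq ciib rmqc yol
Hunk 3: at line 3 remove [ydc,rtc] add [jlrw,eixy,usp] -> 13 lines: yxol rgp wzyp ulsu jlrw eixy usp gzzs bdfz arq ciib rmqc yol
Hunk 4: at line 7 remove [gzzs,bdfz] add [rswoj,cmvg,ewlgc] -> 14 lines: yxol rgp wzyp ulsu jlrw eixy usp rswoj cmvg ewlgc arq ciib rmqc yol
Final line count: 14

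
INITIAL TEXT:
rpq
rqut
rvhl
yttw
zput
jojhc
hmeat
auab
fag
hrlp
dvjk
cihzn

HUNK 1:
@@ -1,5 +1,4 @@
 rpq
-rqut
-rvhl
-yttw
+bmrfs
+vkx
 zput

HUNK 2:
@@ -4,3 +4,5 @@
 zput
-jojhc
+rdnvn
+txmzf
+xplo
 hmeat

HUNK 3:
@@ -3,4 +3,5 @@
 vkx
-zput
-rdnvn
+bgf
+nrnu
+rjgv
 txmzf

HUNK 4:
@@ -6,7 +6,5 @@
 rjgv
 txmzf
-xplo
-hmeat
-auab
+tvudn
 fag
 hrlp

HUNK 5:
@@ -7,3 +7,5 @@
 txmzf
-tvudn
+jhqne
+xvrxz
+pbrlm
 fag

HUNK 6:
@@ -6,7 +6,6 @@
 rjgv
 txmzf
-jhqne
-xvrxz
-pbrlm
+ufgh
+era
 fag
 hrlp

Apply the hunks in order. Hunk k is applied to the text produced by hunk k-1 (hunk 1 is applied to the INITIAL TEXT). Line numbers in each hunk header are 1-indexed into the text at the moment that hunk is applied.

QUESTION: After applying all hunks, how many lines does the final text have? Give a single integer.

Hunk 1: at line 1 remove [rqut,rvhl,yttw] add [bmrfs,vkx] -> 11 lines: rpq bmrfs vkx zput jojhc hmeat auab fag hrlp dvjk cihzn
Hunk 2: at line 4 remove [jojhc] add [rdnvn,txmzf,xplo] -> 13 lines: rpq bmrfs vkx zput rdnvn txmzf xplo hmeat auab fag hrlp dvjk cihzn
Hunk 3: at line 3 remove [zput,rdnvn] add [bgf,nrnu,rjgv] -> 14 lines: rpq bmrfs vkx bgf nrnu rjgv txmzf xplo hmeat auab fag hrlp dvjk cihzn
Hunk 4: at line 6 remove [xplo,hmeat,auab] add [tvudn] -> 12 lines: rpq bmrfs vkx bgf nrnu rjgv txmzf tvudn fag hrlp dvjk cihzn
Hunk 5: at line 7 remove [tvudn] add [jhqne,xvrxz,pbrlm] -> 14 lines: rpq bmrfs vkx bgf nrnu rjgv txmzf jhqne xvrxz pbrlm fag hrlp dvjk cihzn
Hunk 6: at line 6 remove [jhqne,xvrxz,pbrlm] add [ufgh,era] -> 13 lines: rpq bmrfs vkx bgf nrnu rjgv txmzf ufgh era fag hrlp dvjk cihzn
Final line count: 13

Answer: 13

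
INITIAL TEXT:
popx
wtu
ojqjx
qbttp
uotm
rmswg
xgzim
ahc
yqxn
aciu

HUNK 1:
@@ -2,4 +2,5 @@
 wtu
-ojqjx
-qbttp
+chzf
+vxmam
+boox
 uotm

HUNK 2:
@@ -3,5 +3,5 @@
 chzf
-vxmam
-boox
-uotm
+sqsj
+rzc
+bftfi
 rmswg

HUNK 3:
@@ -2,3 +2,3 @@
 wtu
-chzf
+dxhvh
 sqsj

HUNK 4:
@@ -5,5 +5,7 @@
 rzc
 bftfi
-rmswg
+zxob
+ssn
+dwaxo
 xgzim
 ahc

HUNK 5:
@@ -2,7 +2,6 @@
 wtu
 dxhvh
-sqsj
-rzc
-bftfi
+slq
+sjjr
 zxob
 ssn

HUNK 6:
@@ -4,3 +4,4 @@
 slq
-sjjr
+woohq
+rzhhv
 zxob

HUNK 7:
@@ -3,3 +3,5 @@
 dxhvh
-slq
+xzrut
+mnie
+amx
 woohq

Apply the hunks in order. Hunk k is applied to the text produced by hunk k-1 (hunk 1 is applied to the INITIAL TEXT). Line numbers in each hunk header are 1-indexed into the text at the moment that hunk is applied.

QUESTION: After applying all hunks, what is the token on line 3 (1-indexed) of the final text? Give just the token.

Hunk 1: at line 2 remove [ojqjx,qbttp] add [chzf,vxmam,boox] -> 11 lines: popx wtu chzf vxmam boox uotm rmswg xgzim ahc yqxn aciu
Hunk 2: at line 3 remove [vxmam,boox,uotm] add [sqsj,rzc,bftfi] -> 11 lines: popx wtu chzf sqsj rzc bftfi rmswg xgzim ahc yqxn aciu
Hunk 3: at line 2 remove [chzf] add [dxhvh] -> 11 lines: popx wtu dxhvh sqsj rzc bftfi rmswg xgzim ahc yqxn aciu
Hunk 4: at line 5 remove [rmswg] add [zxob,ssn,dwaxo] -> 13 lines: popx wtu dxhvh sqsj rzc bftfi zxob ssn dwaxo xgzim ahc yqxn aciu
Hunk 5: at line 2 remove [sqsj,rzc,bftfi] add [slq,sjjr] -> 12 lines: popx wtu dxhvh slq sjjr zxob ssn dwaxo xgzim ahc yqxn aciu
Hunk 6: at line 4 remove [sjjr] add [woohq,rzhhv] -> 13 lines: popx wtu dxhvh slq woohq rzhhv zxob ssn dwaxo xgzim ahc yqxn aciu
Hunk 7: at line 3 remove [slq] add [xzrut,mnie,amx] -> 15 lines: popx wtu dxhvh xzrut mnie amx woohq rzhhv zxob ssn dwaxo xgzim ahc yqxn aciu
Final line 3: dxhvh

Answer: dxhvh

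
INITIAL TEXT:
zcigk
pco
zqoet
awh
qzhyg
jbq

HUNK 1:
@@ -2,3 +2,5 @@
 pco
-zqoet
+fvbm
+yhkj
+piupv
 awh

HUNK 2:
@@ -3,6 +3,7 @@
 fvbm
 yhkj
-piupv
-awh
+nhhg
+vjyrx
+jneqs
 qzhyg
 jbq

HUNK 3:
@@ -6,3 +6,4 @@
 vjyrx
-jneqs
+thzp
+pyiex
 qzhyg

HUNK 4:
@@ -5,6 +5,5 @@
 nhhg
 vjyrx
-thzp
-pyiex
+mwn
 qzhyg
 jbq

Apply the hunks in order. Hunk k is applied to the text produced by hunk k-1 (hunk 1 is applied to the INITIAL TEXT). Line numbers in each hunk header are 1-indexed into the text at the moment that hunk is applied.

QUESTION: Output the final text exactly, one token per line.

Answer: zcigk
pco
fvbm
yhkj
nhhg
vjyrx
mwn
qzhyg
jbq

Derivation:
Hunk 1: at line 2 remove [zqoet] add [fvbm,yhkj,piupv] -> 8 lines: zcigk pco fvbm yhkj piupv awh qzhyg jbq
Hunk 2: at line 3 remove [piupv,awh] add [nhhg,vjyrx,jneqs] -> 9 lines: zcigk pco fvbm yhkj nhhg vjyrx jneqs qzhyg jbq
Hunk 3: at line 6 remove [jneqs] add [thzp,pyiex] -> 10 lines: zcigk pco fvbm yhkj nhhg vjyrx thzp pyiex qzhyg jbq
Hunk 4: at line 5 remove [thzp,pyiex] add [mwn] -> 9 lines: zcigk pco fvbm yhkj nhhg vjyrx mwn qzhyg jbq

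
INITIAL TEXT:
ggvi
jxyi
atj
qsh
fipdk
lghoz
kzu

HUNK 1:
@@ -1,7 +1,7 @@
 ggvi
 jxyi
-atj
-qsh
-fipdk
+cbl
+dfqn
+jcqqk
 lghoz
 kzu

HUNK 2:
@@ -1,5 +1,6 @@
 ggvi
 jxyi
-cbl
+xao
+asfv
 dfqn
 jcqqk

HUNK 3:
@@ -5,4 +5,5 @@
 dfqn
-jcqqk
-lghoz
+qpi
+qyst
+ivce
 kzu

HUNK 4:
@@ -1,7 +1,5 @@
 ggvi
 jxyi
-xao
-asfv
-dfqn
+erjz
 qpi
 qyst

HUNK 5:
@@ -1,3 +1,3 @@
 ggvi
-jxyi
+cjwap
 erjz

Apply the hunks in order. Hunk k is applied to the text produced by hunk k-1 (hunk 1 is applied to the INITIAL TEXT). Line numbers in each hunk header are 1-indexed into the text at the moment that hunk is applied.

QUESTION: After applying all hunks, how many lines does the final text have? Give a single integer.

Hunk 1: at line 1 remove [atj,qsh,fipdk] add [cbl,dfqn,jcqqk] -> 7 lines: ggvi jxyi cbl dfqn jcqqk lghoz kzu
Hunk 2: at line 1 remove [cbl] add [xao,asfv] -> 8 lines: ggvi jxyi xao asfv dfqn jcqqk lghoz kzu
Hunk 3: at line 5 remove [jcqqk,lghoz] add [qpi,qyst,ivce] -> 9 lines: ggvi jxyi xao asfv dfqn qpi qyst ivce kzu
Hunk 4: at line 1 remove [xao,asfv,dfqn] add [erjz] -> 7 lines: ggvi jxyi erjz qpi qyst ivce kzu
Hunk 5: at line 1 remove [jxyi] add [cjwap] -> 7 lines: ggvi cjwap erjz qpi qyst ivce kzu
Final line count: 7

Answer: 7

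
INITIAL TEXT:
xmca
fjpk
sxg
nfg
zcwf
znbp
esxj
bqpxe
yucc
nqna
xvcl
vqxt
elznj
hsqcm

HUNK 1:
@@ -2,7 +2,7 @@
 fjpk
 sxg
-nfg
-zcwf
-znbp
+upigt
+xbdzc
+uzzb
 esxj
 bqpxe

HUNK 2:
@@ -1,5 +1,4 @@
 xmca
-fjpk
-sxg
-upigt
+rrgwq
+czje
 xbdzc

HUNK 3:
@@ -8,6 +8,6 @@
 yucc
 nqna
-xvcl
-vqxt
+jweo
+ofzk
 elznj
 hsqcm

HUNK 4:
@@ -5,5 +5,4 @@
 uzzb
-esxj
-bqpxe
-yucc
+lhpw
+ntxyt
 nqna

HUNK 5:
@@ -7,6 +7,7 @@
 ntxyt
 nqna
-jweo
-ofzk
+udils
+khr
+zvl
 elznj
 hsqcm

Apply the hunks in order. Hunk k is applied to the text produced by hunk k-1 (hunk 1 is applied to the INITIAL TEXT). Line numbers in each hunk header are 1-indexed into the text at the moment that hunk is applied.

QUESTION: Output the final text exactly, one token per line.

Hunk 1: at line 2 remove [nfg,zcwf,znbp] add [upigt,xbdzc,uzzb] -> 14 lines: xmca fjpk sxg upigt xbdzc uzzb esxj bqpxe yucc nqna xvcl vqxt elznj hsqcm
Hunk 2: at line 1 remove [fjpk,sxg,upigt] add [rrgwq,czje] -> 13 lines: xmca rrgwq czje xbdzc uzzb esxj bqpxe yucc nqna xvcl vqxt elznj hsqcm
Hunk 3: at line 8 remove [xvcl,vqxt] add [jweo,ofzk] -> 13 lines: xmca rrgwq czje xbdzc uzzb esxj bqpxe yucc nqna jweo ofzk elznj hsqcm
Hunk 4: at line 5 remove [esxj,bqpxe,yucc] add [lhpw,ntxyt] -> 12 lines: xmca rrgwq czje xbdzc uzzb lhpw ntxyt nqna jweo ofzk elznj hsqcm
Hunk 5: at line 7 remove [jweo,ofzk] add [udils,khr,zvl] -> 13 lines: xmca rrgwq czje xbdzc uzzb lhpw ntxyt nqna udils khr zvl elznj hsqcm

Answer: xmca
rrgwq
czje
xbdzc
uzzb
lhpw
ntxyt
nqna
udils
khr
zvl
elznj
hsqcm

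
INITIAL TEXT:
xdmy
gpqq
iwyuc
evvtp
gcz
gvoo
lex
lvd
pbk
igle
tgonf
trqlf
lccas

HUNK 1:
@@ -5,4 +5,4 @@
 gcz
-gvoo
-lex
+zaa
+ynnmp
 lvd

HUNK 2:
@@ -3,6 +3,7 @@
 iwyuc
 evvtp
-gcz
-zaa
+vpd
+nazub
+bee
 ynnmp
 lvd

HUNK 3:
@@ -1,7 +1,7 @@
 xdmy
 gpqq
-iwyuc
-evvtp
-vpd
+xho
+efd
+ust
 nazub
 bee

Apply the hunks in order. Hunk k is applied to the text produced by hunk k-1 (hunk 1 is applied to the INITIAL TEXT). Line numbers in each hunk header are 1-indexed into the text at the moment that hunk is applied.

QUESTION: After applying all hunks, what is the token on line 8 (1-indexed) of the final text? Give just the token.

Answer: ynnmp

Derivation:
Hunk 1: at line 5 remove [gvoo,lex] add [zaa,ynnmp] -> 13 lines: xdmy gpqq iwyuc evvtp gcz zaa ynnmp lvd pbk igle tgonf trqlf lccas
Hunk 2: at line 3 remove [gcz,zaa] add [vpd,nazub,bee] -> 14 lines: xdmy gpqq iwyuc evvtp vpd nazub bee ynnmp lvd pbk igle tgonf trqlf lccas
Hunk 3: at line 1 remove [iwyuc,evvtp,vpd] add [xho,efd,ust] -> 14 lines: xdmy gpqq xho efd ust nazub bee ynnmp lvd pbk igle tgonf trqlf lccas
Final line 8: ynnmp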